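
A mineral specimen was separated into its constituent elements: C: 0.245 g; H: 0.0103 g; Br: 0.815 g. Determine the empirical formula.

C2HBr

n(C) = 0.245/12.01 = 0.0204, n(H) = 0.0103/1.008 = 0.01022, n(Br) = 0.815/79.90 = 0.0102
Smallest is Br at 0.0102 mol; normalising gives C 2.000, H 1.002, Br 1.000
→ C2HBr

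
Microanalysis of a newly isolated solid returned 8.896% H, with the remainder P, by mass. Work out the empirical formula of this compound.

Assume 100 g: 8.896 g H, 91.104 g P.
Moles — H: 8.896 / 1.008 = 8.825 mol; P: 91.104 / 30.97 = 2.942 mol
Smallest is P at 2.942 mol; normalising gives H 3.000, P 1.000
≈ 3:1 → H3P

H3P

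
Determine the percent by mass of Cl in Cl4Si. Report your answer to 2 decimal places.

83.47%

Molar mass = 4(35.45) + 1(28.09) = 169.890 g/mol
Mass of Cl per mole = 4 × 35.45 = 141.800 g
% Cl = 141.800 / 169.890 × 100 = 83.47%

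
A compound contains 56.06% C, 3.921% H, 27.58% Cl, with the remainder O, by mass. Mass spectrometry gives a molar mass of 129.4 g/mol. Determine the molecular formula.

Assume 100 g: 56.06 g C, 3.921 g H, 27.58 g Cl, 12.439 g O.
Moles — C: 56.06 / 12.01 = 4.668 mol; H: 3.921 / 1.008 = 3.89 mol; Cl: 27.58 / 35.45 = 0.778 mol; O: 12.439 / 16.00 = 0.7774 mol
Smallest is O at 0.7774 mol; normalising gives C 6.004, H 5.003, Cl 1.001, O 1.000
≈ 6:5:1:1 → C6H5ClO
Empirical-formula mass = 128.55 g/mol
n = 129.4 / 128.55 = 1.01 ≈ 1
Molecular formula = empirical formula = C6H5ClO

C6H5ClO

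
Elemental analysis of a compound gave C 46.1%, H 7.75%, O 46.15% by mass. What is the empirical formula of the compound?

Assume 100 g: 46.1 g C, 7.75 g H, 46.15 g O.
n(C) = 46.1/12.01 = 3.838, n(H) = 7.75/1.008 = 7.688, n(O) = 46.15/16.00 = 2.884
Ratios (÷ 2.884): C 1.331, H 2.666, O 1.000
Scaling by 3: C 3.99, H 8.00, O 3.00 → C4H8O3

C4H8O3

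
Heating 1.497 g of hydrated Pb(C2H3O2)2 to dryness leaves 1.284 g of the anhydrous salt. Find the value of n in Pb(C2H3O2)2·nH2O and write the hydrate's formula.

Mass of water lost = 1.497 − 1.284 = 0.213 g → 0.213 / 18.02 = 0.01182 mol H2O
Molar mass of Pb(C2H3O2)2 = 325.29 g/mol → mol Pb(C2H3O2)2 = 1.284 / 325.29 = 0.003947
n = 0.01182 / 0.003947 = 2.99 ≈ 3 → Pb(C2H3O2)2·3H2O

Pb(C2H3O2)2·3H2O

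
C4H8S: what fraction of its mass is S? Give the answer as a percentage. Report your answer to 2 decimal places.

36.37%

Molar mass = 4(12.01) + 8(1.008) + 1(32.07) = 88.174 g/mol
Mass of S per mole = 1 × 32.07 = 32.070 g
% S = 32.070 / 88.174 × 100 = 36.37%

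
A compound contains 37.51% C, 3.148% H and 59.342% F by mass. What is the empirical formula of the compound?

Assume 100 g: 37.51 g C, 3.148 g H, 59.342 g F.
n(C) = 37.51/12.01 = 3.123, n(H) = 3.148/1.008 = 3.123, n(F) = 59.342/19.00 = 3.123
Divide by the smallest (3.123 mol H): C 1.000, H 1.000, F 1.000
≈ 1:1:1 → CHF

CHF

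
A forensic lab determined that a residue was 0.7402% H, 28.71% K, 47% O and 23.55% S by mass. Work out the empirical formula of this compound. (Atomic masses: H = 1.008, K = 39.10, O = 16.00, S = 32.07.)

Assume 100 g: 0.7402 g H, 28.71 g K, 47 g O, 23.55 g S.
Moles — H: 0.7402 / 1.008 = 0.7343 mol; K: 28.71 / 39.10 = 0.7343 mol; O: 47 / 16.00 = 2.938 mol; S: 23.55 / 32.07 = 0.7343 mol
Divide by the smallest (0.7343 mol K): H 1.000, K 1.000, O 4.001, S 1.000
Ratio ≈ 1:1:4:1, so the empirical formula is HKO4S

HKO4S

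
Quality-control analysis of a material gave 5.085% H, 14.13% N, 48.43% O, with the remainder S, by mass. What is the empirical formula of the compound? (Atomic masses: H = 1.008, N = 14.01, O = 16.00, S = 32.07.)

Assume 100 g: 5.085 g H, 14.13 g N, 48.43 g O, 32.355 g S.
n(H) = 5.085/1.008 = 5.045, n(N) = 14.13/14.01 = 1.009, n(O) = 48.43/16.00 = 3.027, n(S) = 32.355/32.07 = 1.009
Ratios (÷ 1.009): H 5.002, N 1.000, O 3.001, S 1.000
≈ 5:1:3:1 → H5NO3S

H5NO3S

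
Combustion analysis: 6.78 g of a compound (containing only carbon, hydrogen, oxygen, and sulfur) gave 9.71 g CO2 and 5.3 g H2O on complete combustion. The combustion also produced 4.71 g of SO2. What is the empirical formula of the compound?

mol C = 9.71 / 44.01 = 0.2206; mass C = 0.2206 × 12.01 = 2.650 g
mol H = 2 × (5.3 / 18.02) = 0.5882; mass H = 0.5882 × 1.008 = 0.5929 g
mol S = 4.71 / 64.07 = 0.07351; mass S = 2.358 g
mass O = 6.78 − (5.600) = 1.180 g → mol O = 0.07373
Ratios (÷ 0.07351): C 3.001, H 8.002, O 1.003, S 1.000
≈ 3:8:1:1 → C3H8OS

C3H8OS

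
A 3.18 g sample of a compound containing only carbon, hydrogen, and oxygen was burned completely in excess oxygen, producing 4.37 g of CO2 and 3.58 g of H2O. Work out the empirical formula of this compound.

mol C = 4.37 / 44.01 = 0.09930; mass C = 0.09930 × 12.01 = 1.193 g
mol H = 2 × (3.58 / 18.02) = 0.3973; mass H = 0.3973 × 1.008 = 0.4005 g
mass O = 3.18 − (1.593) = 1.587 g → mol O = 0.09918
Ratios (÷ 0.09918): C 1.001, H 4.006, O 1.000
Ratio ≈ 1:4:1, so the empirical formula is CH4O

CH4O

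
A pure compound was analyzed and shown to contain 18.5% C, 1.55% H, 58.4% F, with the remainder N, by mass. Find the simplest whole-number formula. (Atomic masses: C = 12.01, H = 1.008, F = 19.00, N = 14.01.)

Assume 100 g: 18.5 g C, 1.55 g H, 58.4 g F, 21.55 g N.
Moles — C: 18.5 / 12.01 = 1.54 mol; H: 1.55 / 1.008 = 1.538 mol; F: 58.4 / 19.00 = 3.074 mol; N: 21.55 / 14.01 = 1.538 mol
Ratios (÷ 1.538): C 1.002, H 1.000, F 1.999, N 1.000
≈ 1:1:2:1 → CHF2N

CHF2N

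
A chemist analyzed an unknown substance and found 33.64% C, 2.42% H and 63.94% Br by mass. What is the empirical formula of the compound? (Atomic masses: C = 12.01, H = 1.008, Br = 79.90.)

Assume 100 g: 33.64 g C, 2.42 g H, 63.94 g Br.
n(C) = 33.64/12.01 = 2.801, n(H) = 2.42/1.008 = 2.401, n(Br) = 63.94/79.90 = 0.8003
Smallest is Br at 0.8003 mol; normalising gives C 3.500, H 3.000, Br 1.000
×2: C 7.00, H 6.00, Br 2.00 → C7H6Br2

C7H6Br2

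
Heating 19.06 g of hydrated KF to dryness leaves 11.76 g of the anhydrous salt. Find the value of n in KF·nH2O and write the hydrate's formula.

Mass of water lost = 19.06 − 11.76 = 7.3 g → 7.3 / 18.02 = 0.4051 mol H2O
Molar mass of KF = 58.10 g/mol → mol KF = 11.76 / 58.10 = 0.2024
n = 0.4051 / 0.2024 = 2.00 ≈ 2 → KF·2H2O

KF·2H2O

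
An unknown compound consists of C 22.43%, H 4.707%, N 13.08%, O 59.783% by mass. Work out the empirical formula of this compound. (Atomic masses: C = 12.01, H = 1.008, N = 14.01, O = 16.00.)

C2H5NO4

Assume 100 g: 22.43 g C, 4.707 g H, 13.08 g N, 59.783 g O.
C: 22.43 g ÷ 12.01 g/mol = 1.868 mol
H: 4.707 g ÷ 1.008 g/mol = 4.67 mol
N: 13.08 g ÷ 14.01 g/mol = 0.9336 mol
O: 59.783 g ÷ 16.00 g/mol = 3.736 mol
Divide by the smallest (0.9336 mol N): C 2.000, H 5.002, N 1.000, O 4.002
≈ 2:5:1:4 → C2H5NO4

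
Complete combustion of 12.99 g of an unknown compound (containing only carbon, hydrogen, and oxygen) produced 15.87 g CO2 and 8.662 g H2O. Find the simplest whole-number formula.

mol C = 15.87 / 44.01 = 0.3606; mass C = 0.3606 × 12.01 = 4.331 g
mol H = 2 × (8.662 / 18.02) = 0.9614; mass H = 0.9614 × 1.008 = 0.9691 g
mass O = 12.99 − (5.300) = 7.690 g → mol O = 0.4806
Smallest is C at 0.3606 mol; normalising gives C 1.000, H 2.666, O 1.333
Multiply by 3: C 3.00, H 8.00, O 4.00 → C3H8O4

C3H8O4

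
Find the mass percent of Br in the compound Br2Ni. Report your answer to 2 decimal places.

73.14%

Molar mass = 2(79.90) + 1(58.69) = 218.490 g/mol
Mass of Br per mole = 2 × 79.90 = 159.800 g
% Br = 159.800 / 218.490 × 100 = 73.14%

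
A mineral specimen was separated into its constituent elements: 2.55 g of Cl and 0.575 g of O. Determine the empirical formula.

n(Cl) = 2.55/35.45 = 0.07193, n(O) = 0.575/16.00 = 0.03594
Divide by the smallest (0.03594 mol O): Cl 2.002, O 1.000
Ratio ≈ 2:1, so the empirical formula is Cl2O

Cl2O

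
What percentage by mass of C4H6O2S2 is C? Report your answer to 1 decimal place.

32.0%

Molar mass = 4(12.01) + 6(1.008) + 2(16.00) + 2(32.07) = 150.228 g/mol
Mass of C per mole = 4 × 12.01 = 48.040 g
% C = 48.040 / 150.228 × 100 = 32.0%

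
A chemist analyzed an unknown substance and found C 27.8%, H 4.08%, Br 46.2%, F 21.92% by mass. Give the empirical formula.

C4H7BrF2

Assume 100 g: 27.8 g C, 4.08 g H, 46.2 g Br, 21.92 g F.
Moles — C: 27.8 / 12.01 = 2.315 mol; H: 4.08 / 1.008 = 4.048 mol; Br: 46.2 / 79.90 = 0.5782 mol; F: 21.92 / 19.00 = 1.154 mol
Smallest is Br at 0.5782 mol; normalising gives C 4.003, H 7.000, Br 1.000, F 1.995
→ C4H7BrF2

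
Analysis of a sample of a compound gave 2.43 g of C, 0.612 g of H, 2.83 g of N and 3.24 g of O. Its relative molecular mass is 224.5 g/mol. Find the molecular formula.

Moles — C: 2.43 / 12.01 = 0.2023 mol; H: 0.612 / 1.008 = 0.6071 mol; N: 2.83 / 14.01 = 0.202 mol; O: 3.24 / 16.00 = 0.2025 mol
Divide by the smallest (0.202 mol N): C 1.002, H 3.006, N 1.000, O 1.002
Ratio ≈ 1:3:1:1, so the empirical formula is CH3NO
Empirical-formula mass = 45.04 g/mol
n = 224.5 / 45.04 = 4.98 ≈ 5
Molecular formula = (CH3NO)×5 = C5H15N5O5

C5H15N5O5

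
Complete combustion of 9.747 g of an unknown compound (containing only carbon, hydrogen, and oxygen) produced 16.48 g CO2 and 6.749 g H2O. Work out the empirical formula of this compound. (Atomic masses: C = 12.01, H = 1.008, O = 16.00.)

mol C = 16.48 / 44.01 = 0.3745; mass C = 0.3745 × 12.01 = 4.497 g
mol H = 2 × (6.749 / 18.02) = 0.7491; mass H = 0.7491 × 1.008 = 0.7550 g
mass O = 9.747 − (5.252) = 4.495 g → mol O = 0.2809
Divide by the smallest (0.2809 mol O): C 1.333, H 2.666, O 1.000
Scaling by 3: C 4.00, H 8.00, O 3.00 → C4H8O3

C4H8O3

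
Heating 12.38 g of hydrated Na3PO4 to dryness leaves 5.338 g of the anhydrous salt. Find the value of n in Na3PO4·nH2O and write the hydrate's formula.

Na3PO4·12H2O

Mass of water lost = 12.38 − 5.338 = 7.042 g → 7.042 / 18.02 = 0.3908 mol H2O
Molar mass of Na3PO4 = 163.94 g/mol → mol Na3PO4 = 5.338 / 163.94 = 0.03256
n = 0.3908 / 0.03256 = 12.00 ≈ 12 → Na3PO4·12H2O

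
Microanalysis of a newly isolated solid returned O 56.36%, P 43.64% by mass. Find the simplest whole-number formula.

O5P2

Assume 100 g: 56.36 g O, 43.64 g P.
n(O) = 56.36/16.00 = 3.522, n(P) = 43.64/30.97 = 1.409
Divide by the smallest (1.409 mol P): O 2.500, P 1.000
Scaling by 2: O 5.00, P 2.00 → O5P2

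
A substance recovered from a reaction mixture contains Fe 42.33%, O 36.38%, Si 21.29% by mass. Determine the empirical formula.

Assume 100 g: 42.33 g Fe, 36.38 g O, 21.29 g Si.
Fe: 42.33 g ÷ 55.85 g/mol = 0.7579 mol
O: 36.38 g ÷ 16.00 g/mol = 2.274 mol
Si: 21.29 g ÷ 28.09 g/mol = 0.7579 mol
Smallest is Si at 0.7579 mol; normalising gives Fe 1.000, O 3.000, Si 1.000
→ FeO3Si

FeO3Si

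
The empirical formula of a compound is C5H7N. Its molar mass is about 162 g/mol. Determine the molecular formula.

C10H14N2

Empirical-formula mass = 81.12 g/mol
n = 162 / 81.12 = 2.00 ≈ 2
Molecular formula = (C5H7N)2 = C10H14N2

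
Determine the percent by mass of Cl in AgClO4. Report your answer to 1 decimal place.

17.1%

Molar mass = 1(107.87) + 1(35.45) + 4(16.00) = 207.320 g/mol
Mass of Cl per mole = 1 × 35.45 = 35.450 g
% Cl = 35.450 / 207.320 × 100 = 17.1%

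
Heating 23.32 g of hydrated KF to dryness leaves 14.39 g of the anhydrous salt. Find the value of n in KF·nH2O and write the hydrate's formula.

KF·2H2O

Mass of water lost = 23.32 − 14.39 = 8.93 g → 8.93 / 18.02 = 0.4956 mol H2O
Molar mass of KF = 58.10 g/mol → mol KF = 14.39 / 58.10 = 0.2477
n = 0.4956 / 0.2477 = 2.00 ≈ 2 → KF·2H2O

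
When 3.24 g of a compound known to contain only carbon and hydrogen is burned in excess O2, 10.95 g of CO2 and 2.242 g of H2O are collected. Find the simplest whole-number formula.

mol C = 10.95 / 44.01 = 0.2488; mass C = 0.2488 × 12.01 = 2.988 g
mol H = 2 × (2.242 / 18.02) = 0.2488; mass H = 0.2488 × 1.008 = 0.2508 g
Divide by the smallest (0.2488 mol C): C 1.000, H 1.000
→ CH

CH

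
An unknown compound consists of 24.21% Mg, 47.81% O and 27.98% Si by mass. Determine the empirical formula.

MgO3Si

Assume 100 g: 24.21 g Mg, 47.81 g O, 27.98 g Si.
Mg: 24.21 g ÷ 24.31 g/mol = 0.9959 mol
O: 47.81 g ÷ 16.00 g/mol = 2.988 mol
Si: 27.98 g ÷ 28.09 g/mol = 0.9961 mol
Ratios (÷ 0.9959): Mg 1.000, O 3.000, Si 1.000
→ MgO3Si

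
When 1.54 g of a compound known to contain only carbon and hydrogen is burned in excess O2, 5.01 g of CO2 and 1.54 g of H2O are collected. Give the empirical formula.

C2H3

mol C = 5.01 / 44.01 = 0.1138; mass C = 0.1138 × 12.01 = 1.367 g
mol H = 2 × (1.54 / 18.02) = 0.1709; mass H = 0.1709 × 1.008 = 0.1723 g
Ratios (÷ 0.1138): C 1.000, H 1.501
×2: C 2.00, H 3.00 → C2H3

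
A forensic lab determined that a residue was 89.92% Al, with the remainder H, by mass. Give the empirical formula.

Assume 100 g: 89.92 g Al, 10.08 g H.
Al: 89.92 g ÷ 26.98 g/mol = 3.333 mol
H: 10.08 g ÷ 1.008 g/mol = 10 mol
Smallest is Al at 3.333 mol; normalising gives Al 1.000, H 3.000
→ AlH3

AlH3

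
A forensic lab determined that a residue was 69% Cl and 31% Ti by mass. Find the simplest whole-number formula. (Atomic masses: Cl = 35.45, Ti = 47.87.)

Assume 100 g: 69 g Cl, 31 g Ti.
Moles — Cl: 69 / 35.45 = 1.946 mol; Ti: 31 / 47.87 = 0.6476 mol
Smallest is Ti at 0.6476 mol; normalising gives Cl 3.006, Ti 1.000
≈ 3:1 → Cl3Ti

Cl3Ti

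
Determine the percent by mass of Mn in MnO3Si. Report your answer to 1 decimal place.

41.9%

Molar mass = 1(54.94) + 3(16.00) + 1(28.09) = 131.030 g/mol
Mass of Mn per mole = 1 × 54.94 = 54.940 g
% Mn = 54.940 / 131.030 × 100 = 41.9%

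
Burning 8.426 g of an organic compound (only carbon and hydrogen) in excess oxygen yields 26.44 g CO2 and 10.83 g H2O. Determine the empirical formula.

mol C = 26.44 / 44.01 = 0.6008; mass C = 0.6008 × 12.01 = 7.215 g
mol H = 2 × (10.83 / 18.02) = 1.202; mass H = 1.202 × 1.008 = 1.212 g
Smallest is C at 0.6008 mol; normalising gives C 1.000, H 2.001
≈ 1:2 → CH2

CH2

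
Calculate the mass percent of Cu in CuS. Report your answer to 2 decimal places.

66.46%

Molar mass = 1(63.55) + 1(32.07) = 95.620 g/mol
Mass of Cu per mole = 1 × 63.55 = 63.550 g
% Cu = 63.550 / 95.620 × 100 = 66.46%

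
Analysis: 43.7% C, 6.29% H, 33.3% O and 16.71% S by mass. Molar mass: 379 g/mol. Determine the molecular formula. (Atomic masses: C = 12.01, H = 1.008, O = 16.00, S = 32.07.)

C14H24O8S2

Assume 100 g: 43.7 g C, 6.29 g H, 33.3 g O, 16.71 g S.
C: 43.7 g ÷ 12.01 g/mol = 3.639 mol
H: 6.29 g ÷ 1.008 g/mol = 6.24 mol
O: 33.3 g ÷ 16.00 g/mol = 2.081 mol
S: 16.71 g ÷ 32.07 g/mol = 0.521 mol
Divide by the smallest (0.521 mol S): C 6.983, H 11.976, O 3.994, S 1.000
→ C7H12O4S
Empirical-formula mass = 192.24 g/mol
n = 379 / 192.24 = 1.97 ≈ 2
Molecular formula = (C7H12O4S)×2 = C14H24O8S2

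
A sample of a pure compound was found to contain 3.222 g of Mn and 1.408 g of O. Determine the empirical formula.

Mn: 3.222 g ÷ 54.94 g/mol = 0.05865 mol
O: 1.408 g ÷ 16.00 g/mol = 0.088 mol
Smallest is Mn at 0.05865 mol; normalising gives Mn 1.000, O 1.501
Multiply by 2: Mn 2.00, O 3.00 → Mn2O3

Mn2O3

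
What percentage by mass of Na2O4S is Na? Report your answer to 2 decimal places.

Molar mass = 2(22.99) + 4(16.00) + 1(32.07) = 142.050 g/mol
Mass of Na per mole = 2 × 22.99 = 45.980 g
% Na = 45.980 / 142.050 × 100 = 32.37%

32.37%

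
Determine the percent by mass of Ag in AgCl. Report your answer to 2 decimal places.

75.27%

Molar mass = 1(107.87) + 1(35.45) = 143.320 g/mol
Mass of Ag per mole = 1 × 107.87 = 107.870 g
% Ag = 107.870 / 143.320 × 100 = 75.27%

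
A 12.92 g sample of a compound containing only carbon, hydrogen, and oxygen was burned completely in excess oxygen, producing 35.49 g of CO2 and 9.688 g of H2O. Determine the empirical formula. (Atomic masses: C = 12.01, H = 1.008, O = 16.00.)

mol C = 35.49 / 44.01 = 0.8064; mass C = 0.8064 × 12.01 = 9.685 g
mol H = 2 × (9.688 / 18.02) = 1.075; mass H = 1.075 × 1.008 = 1.084 g
mass O = 12.92 − (10.77) = 2.151 g → mol O = 0.1344
Divide by the smallest (0.1344 mol O): C 5.998, H 7.997, O 1.000
≈ 6:8:1 → C6H8O

C6H8O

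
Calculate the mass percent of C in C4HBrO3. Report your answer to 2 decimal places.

27.15%

Molar mass = 4(12.01) + 1(1.008) + 1(79.90) + 3(16.00) = 176.948 g/mol
Mass of C per mole = 4 × 12.01 = 48.040 g
% C = 48.040 / 176.948 × 100 = 27.15%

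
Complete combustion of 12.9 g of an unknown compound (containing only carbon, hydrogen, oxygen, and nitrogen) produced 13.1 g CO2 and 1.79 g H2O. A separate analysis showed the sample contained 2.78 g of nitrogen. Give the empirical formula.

mol C = 13.1 / 44.01 = 0.2977; mass C = 0.2977 × 12.01 = 3.575 g
mol H = 2 × (1.79 / 18.02) = 0.1987; mass H = 0.1987 × 1.008 = 0.2003 g
mol N = 2.78 / 14.01 = 0.1984
mass O = 12.9 − (6.555) = 6.345 g → mol O = 0.3966
Smallest is N at 0.1984 mol; normalising gives C 1.500, H 1.001, N 1.000, O 1.998
Multiply by 2: C 3.00, H 2.00, N 2.00, O 4.00 → C3H2N2O4

C3H2N2O4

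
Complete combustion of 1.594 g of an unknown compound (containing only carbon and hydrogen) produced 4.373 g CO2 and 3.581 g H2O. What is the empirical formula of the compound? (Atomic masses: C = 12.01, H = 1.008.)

mol C = 4.373 / 44.01 = 0.09936; mass C = 0.09936 × 12.01 = 1.193 g
mol H = 2 × (3.581 / 18.02) = 0.3974; mass H = 0.3974 × 1.008 = 0.4006 g
Ratios (÷ 0.09936): C 1.000, H 4.000
→ CH4

CH4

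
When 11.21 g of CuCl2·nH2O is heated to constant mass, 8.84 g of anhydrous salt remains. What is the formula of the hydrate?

CuCl2·2H2O

Mass of water lost = 11.21 − 8.84 = 2.37 g → 2.37 / 18.02 = 0.1315 mol H2O
Molar mass of CuCl2 = 134.45 g/mol → mol CuCl2 = 8.84 / 134.45 = 0.06575
n = 0.1315 / 0.06575 = 2.00 ≈ 2 → CuCl2·2H2O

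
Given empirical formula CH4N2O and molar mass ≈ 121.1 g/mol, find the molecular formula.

Empirical-formula mass = 60.06 g/mol
n = 121.1 / 60.06 = 2.02 ≈ 2
Molecular formula = (CH4N2O)2 = C2H8N4O2

C2H8N4O2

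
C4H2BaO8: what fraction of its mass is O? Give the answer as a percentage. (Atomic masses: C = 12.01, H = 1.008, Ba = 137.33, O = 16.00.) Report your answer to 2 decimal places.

Molar mass = 4(12.01) + 2(1.008) + 1(137.33) + 8(16.00) = 315.386 g/mol
Mass of O per mole = 8 × 16.00 = 128.000 g
% O = 128.000 / 315.386 × 100 = 40.59%

40.59%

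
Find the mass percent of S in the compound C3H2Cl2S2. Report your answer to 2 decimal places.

Molar mass = 3(12.01) + 2(1.008) + 2(35.45) + 2(32.07) = 173.086 g/mol
Mass of S per mole = 2 × 32.07 = 64.140 g
% S = 64.140 / 173.086 × 100 = 37.06%

37.06%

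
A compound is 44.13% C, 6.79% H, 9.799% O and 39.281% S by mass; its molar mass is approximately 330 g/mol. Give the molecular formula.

C12H22O2S4

Assume 100 g: 44.13 g C, 6.79 g H, 9.799 g O, 39.281 g S.
Moles — C: 44.13 / 12.01 = 3.674 mol; H: 6.79 / 1.008 = 6.736 mol; O: 9.799 / 16.00 = 0.6124 mol; S: 39.281 / 32.07 = 1.225 mol
Divide by the smallest (0.6124 mol O): C 6.000, H 10.999, O 1.000, S 2.000
≈ 6:11:1:2 → C6H11OS2
Empirical-formula mass = 163.29 g/mol
n = 330 / 163.29 = 2.02 ≈ 2
Molecular formula = (C6H11OS2)×2 = C12H22O2S4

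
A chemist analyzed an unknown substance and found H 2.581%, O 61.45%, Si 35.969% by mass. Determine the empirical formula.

Assume 100 g: 2.581 g H, 61.45 g O, 35.969 g Si.
Moles — H: 2.581 / 1.008 = 2.561 mol; O: 61.45 / 16.00 = 3.841 mol; Si: 35.969 / 28.09 = 1.28 mol
Divide by the smallest (1.28 mol Si): H 2.000, O 2.999, Si 1.000
→ H2O3Si

H2O3Si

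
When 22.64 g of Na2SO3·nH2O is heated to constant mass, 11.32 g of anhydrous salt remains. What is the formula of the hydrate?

Na2SO3·7H2O

Mass of water lost = 22.64 − 11.32 = 11.32 g → 11.32 / 18.02 = 0.6282 mol H2O
Molar mass of Na2SO3 = 126.05 g/mol → mol Na2SO3 = 11.32 / 126.05 = 0.08981
n = 0.6282 / 0.08981 = 7.00 ≈ 7 → Na2SO3·7H2O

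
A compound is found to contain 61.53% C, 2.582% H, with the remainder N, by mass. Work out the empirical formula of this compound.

Assume 100 g: 61.53 g C, 2.582 g H, 35.888 g N.
Moles — C: 61.53 / 12.01 = 5.123 mol; H: 2.582 / 1.008 = 2.562 mol; N: 35.888 / 14.01 = 2.562 mol
Smallest is H at 2.562 mol; normalising gives C 2.000, H 1.000, N 1.000
≈ 2:1:1 → C2HN

C2HN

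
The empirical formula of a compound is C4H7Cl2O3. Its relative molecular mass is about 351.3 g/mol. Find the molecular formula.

Empirical-formula mass = 174.00 g/mol
n = 351.3 / 174.00 = 2.02 ≈ 2
Molecular formula = (C4H7Cl2O3)2 = C8H14Cl4O6

C8H14Cl4O6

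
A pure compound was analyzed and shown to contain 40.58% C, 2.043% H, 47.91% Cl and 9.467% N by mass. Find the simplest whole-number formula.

C5H3Cl2N

Assume 100 g: 40.58 g C, 2.043 g H, 47.91 g Cl, 9.467 g N.
C: 40.58 g ÷ 12.01 g/mol = 3.379 mol
H: 2.043 g ÷ 1.008 g/mol = 2.027 mol
Cl: 47.91 g ÷ 35.45 g/mol = 1.351 mol
N: 9.467 g ÷ 14.01 g/mol = 0.6757 mol
Divide by the smallest (0.6757 mol N): C 5.000, H 2.999, Cl 2.000, N 1.000
→ C5H3Cl2N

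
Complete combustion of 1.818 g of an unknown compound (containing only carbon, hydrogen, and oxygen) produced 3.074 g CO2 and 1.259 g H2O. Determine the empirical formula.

C4H8O3

mol C = 3.074 / 44.01 = 0.06985; mass C = 0.06985 × 12.01 = 0.8389 g
mol H = 2 × (1.259 / 18.02) = 0.1397; mass H = 0.1397 × 1.008 = 0.1409 g
mass O = 1.818 − (0.9797) = 0.8383 g → mol O = 0.05239
Ratios (÷ 0.05239): C 1.333, H 2.667, O 1.000
Scaling by 3: C 4.00, H 8.00, O 3.00 → C4H8O3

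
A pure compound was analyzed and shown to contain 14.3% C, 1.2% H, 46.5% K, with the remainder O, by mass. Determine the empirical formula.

CHKO2

Assume 100 g: 14.3 g C, 1.2 g H, 46.5 g K, 38 g O.
Moles — C: 14.3 / 12.01 = 1.191 mol; H: 1.2 / 1.008 = 1.19 mol; K: 46.5 / 39.10 = 1.189 mol; O: 38 / 16.00 = 2.375 mol
Divide by the smallest (1.189 mol K): C 1.001, H 1.001, K 1.000, O 1.997
→ CHKO2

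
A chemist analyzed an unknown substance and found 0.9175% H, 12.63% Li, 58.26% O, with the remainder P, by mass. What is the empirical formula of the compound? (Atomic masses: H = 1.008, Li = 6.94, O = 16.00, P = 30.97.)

HLi2O4P

Assume 100 g: 0.9175 g H, 12.63 g Li, 58.26 g O, 28.192 g P.
Moles — H: 0.9175 / 1.008 = 0.9102 mol; Li: 12.63 / 6.94 = 1.82 mol; O: 58.26 / 16.00 = 3.641 mol; P: 28.192 / 30.97 = 0.9103 mol
Ratios (÷ 0.9102): H 1.000, Li 1.999, O 4.000, P 1.000
Ratio ≈ 1:2:4:1, so the empirical formula is HLi2O4P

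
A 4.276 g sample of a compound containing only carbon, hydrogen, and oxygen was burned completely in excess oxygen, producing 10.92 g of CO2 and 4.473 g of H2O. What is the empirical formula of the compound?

mol C = 10.92 / 44.01 = 0.2481; mass C = 0.2481 × 12.01 = 2.980 g
mol H = 2 × (4.473 / 18.02) = 0.4964; mass H = 0.4964 × 1.008 = 0.5004 g
mass O = 4.276 − (3.480) = 0.7956 g → mol O = 0.04972
Ratios (÷ 0.04972): C 4.990, H 9.984, O 1.000
≈ 5:10:1 → C5H10O

C5H10O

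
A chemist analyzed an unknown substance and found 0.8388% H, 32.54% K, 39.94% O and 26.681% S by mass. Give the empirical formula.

HKO3S

Assume 100 g: 0.8388 g H, 32.54 g K, 39.94 g O, 26.681 g S.
H: 0.8388 g ÷ 1.008 g/mol = 0.8321 mol
K: 32.54 g ÷ 39.10 g/mol = 0.8322 mol
O: 39.94 g ÷ 16.00 g/mol = 2.496 mol
S: 26.681 g ÷ 32.07 g/mol = 0.832 mol
Smallest is S at 0.832 mol; normalising gives H 1.000, K 1.000, O 3.000, S 1.000
≈ 1:1:3:1 → HKO3S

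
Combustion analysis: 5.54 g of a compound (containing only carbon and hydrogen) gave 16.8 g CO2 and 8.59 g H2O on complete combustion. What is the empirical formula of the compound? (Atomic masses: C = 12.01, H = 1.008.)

mol C = 16.8 / 44.01 = 0.3817; mass C = 0.3817 × 12.01 = 4.585 g
mol H = 2 × (8.59 / 18.02) = 0.9534; mass H = 0.9534 × 1.008 = 0.9610 g
Smallest is C at 0.3817 mol; normalising gives C 1.000, H 2.498
×2: C 2.00, H 5.00 → C2H5

C2H5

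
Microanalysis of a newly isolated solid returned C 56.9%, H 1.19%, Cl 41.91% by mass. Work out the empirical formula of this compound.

C4HCl

Assume 100 g: 56.9 g C, 1.19 g H, 41.91 g Cl.
n(C) = 56.9/12.01 = 4.738, n(H) = 1.19/1.008 = 1.181, n(Cl) = 41.91/35.45 = 1.182
Divide by the smallest (1.181 mol H): C 4.013, H 1.000, Cl 1.001
Ratio ≈ 4:1:1, so the empirical formula is C4HCl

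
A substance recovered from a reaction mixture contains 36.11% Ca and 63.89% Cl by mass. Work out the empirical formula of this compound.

CaCl2

Assume 100 g: 36.11 g Ca, 63.89 g Cl.
Moles — Ca: 36.11 / 40.08 = 0.9009 mol; Cl: 63.89 / 35.45 = 1.802 mol
Divide by the smallest (0.9009 mol Ca): Ca 1.000, Cl 2.000
Ratio ≈ 1:2, so the empirical formula is CaCl2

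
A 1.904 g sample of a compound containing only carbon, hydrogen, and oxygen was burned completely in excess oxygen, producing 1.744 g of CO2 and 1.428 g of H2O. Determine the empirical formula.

CH4O2

mol C = 1.744 / 44.01 = 0.03963; mass C = 0.03963 × 12.01 = 0.4759 g
mol H = 2 × (1.428 / 18.02) = 0.1585; mass H = 0.1585 × 1.008 = 0.1598 g
mass O = 1.904 − (0.6357) = 1.268 g → mol O = 0.07927
Smallest is C at 0.03963 mol; normalising gives C 1.000, H 4.000, O 2.000
≈ 1:4:2 → CH4O2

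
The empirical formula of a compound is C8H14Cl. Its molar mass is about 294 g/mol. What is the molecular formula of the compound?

Empirical-formula mass = 145.64 g/mol
n = 294 / 145.64 = 2.02 ≈ 2
Molecular formula = (C8H14Cl)2 = C16H28Cl2

C16H28Cl2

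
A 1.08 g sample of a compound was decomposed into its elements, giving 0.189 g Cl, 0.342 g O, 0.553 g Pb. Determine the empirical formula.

n(Cl) = 0.189/35.45 = 0.005331, n(O) = 0.342/16.00 = 0.02138, n(Pb) = 0.553/207.2 = 0.002669
Ratios (÷ 0.002669): Cl 1.998, O 8.009, Pb 1.000
→ Cl2O8Pb

Cl2O8Pb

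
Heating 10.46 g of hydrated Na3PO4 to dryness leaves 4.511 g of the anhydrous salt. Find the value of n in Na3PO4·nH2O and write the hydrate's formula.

Mass of water lost = 10.46 − 4.511 = 5.949 g → 5.949 / 18.02 = 0.3301 mol H2O
Molar mass of Na3PO4 = 163.94 g/mol → mol Na3PO4 = 4.511 / 163.94 = 0.02752
n = 0.3301 / 0.02752 = 12.00 ≈ 12 → Na3PO4·12H2O

Na3PO4·12H2O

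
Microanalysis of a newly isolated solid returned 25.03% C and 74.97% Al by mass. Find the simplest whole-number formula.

Assume 100 g: 25.03 g C, 74.97 g Al.
n(C) = 25.03/12.01 = 2.084, n(Al) = 74.97/26.98 = 2.779
Smallest is C at 2.084 mol; normalising gives C 1.000, Al 1.333
Scaling by 3: C 3.00, Al 4.00 → C3Al4

C3Al4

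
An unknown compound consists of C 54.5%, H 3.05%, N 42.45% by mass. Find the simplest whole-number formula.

C3H2N2

Assume 100 g: 54.5 g C, 3.05 g H, 42.45 g N.
Moles — C: 54.5 / 12.01 = 4.538 mol; H: 3.05 / 1.008 = 3.026 mol; N: 42.45 / 14.01 = 3.03 mol
Smallest is H at 3.026 mol; normalising gives C 1.500, H 1.000, N 1.001
×2: C 3.00, H 2.00, N 2.00 → C3H2N2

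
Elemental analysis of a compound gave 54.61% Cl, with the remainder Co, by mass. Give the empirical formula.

Assume 100 g: 54.61 g Cl, 45.39 g Co.
Cl: 54.61 g ÷ 35.45 g/mol = 1.54 mol
Co: 45.39 g ÷ 58.93 g/mol = 0.7702 mol
Divide by the smallest (0.7702 mol Co): Cl 2.000, Co 1.000
≈ 2:1 → Cl2Co

Cl2Co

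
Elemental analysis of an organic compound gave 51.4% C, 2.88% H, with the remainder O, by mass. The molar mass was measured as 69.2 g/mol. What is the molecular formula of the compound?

C3H2O2

Assume 100 g: 51.4 g C, 2.88 g H, 45.72 g O.
n(C) = 51.4/12.01 = 4.28, n(H) = 2.88/1.008 = 2.857, n(O) = 45.72/16.00 = 2.857
Divide by the smallest (2.857 mol H): C 1.498, H 1.000, O 1.000
×2: C 3.00, H 2.00, O 2.00 → C3H2O2
Empirical-formula mass = 70.05 g/mol
n = 69.2 / 70.05 = 0.99 ≈ 1
Molecular formula = empirical formula = C3H2O2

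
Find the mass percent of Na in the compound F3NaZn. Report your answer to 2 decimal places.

Molar mass = 3(19.00) + 1(22.99) + 1(65.38) = 145.370 g/mol
Mass of Na per mole = 1 × 22.99 = 22.990 g
% Na = 22.990 / 145.370 × 100 = 15.81%

15.81%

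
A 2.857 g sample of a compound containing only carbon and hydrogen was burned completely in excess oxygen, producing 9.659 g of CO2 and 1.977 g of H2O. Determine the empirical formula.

mol C = 9.659 / 44.01 = 0.2195; mass C = 0.2195 × 12.01 = 2.636 g
mol H = 2 × (1.977 / 18.02) = 0.2194; mass H = 0.2194 × 1.008 = 0.2212 g
Ratios (÷ 0.2194): C 1.000, H 1.000
Ratio ≈ 1:1, so the empirical formula is CH

CH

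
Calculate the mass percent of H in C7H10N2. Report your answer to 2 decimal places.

Molar mass = 7(12.01) + 10(1.008) + 2(14.01) = 122.170 g/mol
Mass of H per mole = 10 × 1.008 = 10.080 g
% H = 10.080 / 122.170 × 100 = 8.25%

8.25%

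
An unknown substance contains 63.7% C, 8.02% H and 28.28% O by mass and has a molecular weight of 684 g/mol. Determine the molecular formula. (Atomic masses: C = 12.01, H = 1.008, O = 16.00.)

C36H54O12

Assume 100 g: 63.7 g C, 8.02 g H, 28.28 g O.
C: 63.7 g ÷ 12.01 g/mol = 5.304 mol
H: 8.02 g ÷ 1.008 g/mol = 7.956 mol
O: 28.28 g ÷ 16.00 g/mol = 1.768 mol
Ratios (÷ 1.768): C 3.001, H 4.501, O 1.000
Multiply by 2: C 6.00, H 9.00, O 2.00 → C6H9O2
Empirical-formula mass = 113.13 g/mol
n = 684 / 113.13 = 6.05 ≈ 6
Molecular formula = (C6H9O2)×6 = C36H54O12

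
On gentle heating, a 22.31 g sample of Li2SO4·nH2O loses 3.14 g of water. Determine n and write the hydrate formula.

Li2SO4·H2O

Mass of anhydrous Li2SO4 = 22.31 − 3.14 = 19.17 g
mol H2O = 3.14 / 18.02 = 0.1743
Molar mass of Li2SO4 = 109.95 g/mol → mol Li2SO4 = 19.17 / 109.95 = 0.1744
n = 0.1743 / 0.1744 = 1.00 ≈ 1 → Li2SO4·H2O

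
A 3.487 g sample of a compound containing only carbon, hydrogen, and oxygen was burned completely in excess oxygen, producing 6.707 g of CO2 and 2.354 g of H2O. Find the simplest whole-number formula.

C7H12O4

mol C = 6.707 / 44.01 = 0.1524; mass C = 0.1524 × 12.01 = 1.830 g
mol H = 2 × (2.354 / 18.02) = 0.2613; mass H = 0.2613 × 1.008 = 0.2634 g
mass O = 3.487 − (2.094) = 1.393 g → mol O = 0.08708
Divide by the smallest (0.08708 mol O): C 1.750, H 3.000, O 1.000
Multiply by 4: C 7.00, H 12.00, O 4.00 → C7H12O4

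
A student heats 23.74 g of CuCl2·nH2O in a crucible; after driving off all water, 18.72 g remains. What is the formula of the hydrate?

CuCl2·2H2O

Mass of water lost = 23.74 − 18.72 = 5.02 g → 5.02 / 18.02 = 0.2786 mol H2O
Molar mass of CuCl2 = 134.45 g/mol → mol CuCl2 = 18.72 / 134.45 = 0.1392
n = 0.2786 / 0.1392 = 2.00 ≈ 2 → CuCl2·2H2O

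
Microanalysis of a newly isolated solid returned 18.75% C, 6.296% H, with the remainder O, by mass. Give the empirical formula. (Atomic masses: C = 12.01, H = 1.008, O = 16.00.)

CH4O3

Assume 100 g: 18.75 g C, 6.296 g H, 74.954 g O.
Moles — C: 18.75 / 12.01 = 1.561 mol; H: 6.296 / 1.008 = 6.246 mol; O: 74.954 / 16.00 = 4.685 mol
Divide by the smallest (1.561 mol C): C 1.000, H 4.001, O 3.001
→ CH4O3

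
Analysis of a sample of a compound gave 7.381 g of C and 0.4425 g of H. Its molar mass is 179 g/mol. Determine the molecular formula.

Moles — C: 7.381 / 12.01 = 0.6146 mol; H: 0.4425 / 1.008 = 0.439 mol
Ratios (÷ 0.439): C 1.400, H 1.000
×5: C 7.00, H 5.00 → C7H5
Empirical-formula mass = 89.11 g/mol
n = 179 / 89.11 = 2.01 ≈ 2
Molecular formula = (C7H5)×2 = C14H10

C14H10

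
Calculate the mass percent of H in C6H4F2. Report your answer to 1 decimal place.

3.5%

Molar mass = 6(12.01) + 4(1.008) + 2(19.00) = 114.092 g/mol
Mass of H per mole = 4 × 1.008 = 4.032 g
% H = 4.032 / 114.092 × 100 = 3.5%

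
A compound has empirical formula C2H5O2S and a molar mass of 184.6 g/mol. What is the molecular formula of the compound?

C4H10O4S2

Empirical-formula mass = 93.13 g/mol
n = 184.6 / 93.13 = 1.98 ≈ 2
Molecular formula = (C2H5O2S)2 = C4H10O4S2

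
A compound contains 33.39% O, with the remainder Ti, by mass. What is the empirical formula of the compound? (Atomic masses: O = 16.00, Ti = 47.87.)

Assume 100 g: 33.39 g O, 66.61 g Ti.
O: 33.39 g ÷ 16.00 g/mol = 2.087 mol
Ti: 66.61 g ÷ 47.87 g/mol = 1.391 mol
Ratios (÷ 1.391): O 1.500, Ti 1.000
Scaling by 2: O 3.00, Ti 2.00 → O3Ti2

O3Ti2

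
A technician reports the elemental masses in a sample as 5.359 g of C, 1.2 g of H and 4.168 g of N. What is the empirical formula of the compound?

Moles — C: 5.359 / 12.01 = 0.4462 mol; H: 1.2 / 1.008 = 1.19 mol; N: 4.168 / 14.01 = 0.2975 mol
Smallest is N at 0.2975 mol; normalising gives C 1.500, H 4.002, N 1.000
×2: C 3.00, H 8.00, N 2.00 → C3H8N2

C3H8N2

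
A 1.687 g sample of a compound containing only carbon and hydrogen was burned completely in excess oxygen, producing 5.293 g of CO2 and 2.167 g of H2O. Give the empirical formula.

CH2

mol C = 5.293 / 44.01 = 0.1203; mass C = 0.1203 × 12.01 = 1.444 g
mol H = 2 × (2.167 / 18.02) = 0.2405; mass H = 0.2405 × 1.008 = 0.2424 g
Smallest is C at 0.1203 mol; normalising gives C 1.000, H 2.000
≈ 1:2 → CH2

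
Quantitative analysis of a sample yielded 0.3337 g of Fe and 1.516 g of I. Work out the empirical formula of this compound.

FeI2

Fe: 0.3337 g ÷ 55.85 g/mol = 0.005975 mol
I: 1.516 g ÷ 126.90 g/mol = 0.01195 mol
Ratios (÷ 0.005975): Fe 1.000, I 1.999
→ FeI2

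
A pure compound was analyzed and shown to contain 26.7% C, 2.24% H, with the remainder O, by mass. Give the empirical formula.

Assume 100 g: 26.7 g C, 2.24 g H, 71.06 g O.
C: 26.7 g ÷ 12.01 g/mol = 2.223 mol
H: 2.24 g ÷ 1.008 g/mol = 2.222 mol
O: 71.06 g ÷ 16.00 g/mol = 4.441 mol
Smallest is H at 2.222 mol; normalising gives C 1.000, H 1.000, O 1.999
Ratio ≈ 1:1:2, so the empirical formula is CHO2

CHO2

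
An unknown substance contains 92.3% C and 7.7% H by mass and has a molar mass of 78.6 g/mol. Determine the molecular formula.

Assume 100 g: 92.3 g C, 7.7 g H.
C: 92.3 g ÷ 12.01 g/mol = 7.685 mol
H: 7.7 g ÷ 1.008 g/mol = 7.639 mol
Ratios (÷ 7.639): C 1.006, H 1.000
→ CH
Empirical-formula mass = 13.02 g/mol
n = 78.6 / 13.02 = 6.04 ≈ 6
Molecular formula = (CH)×6 = C6H6

C6H6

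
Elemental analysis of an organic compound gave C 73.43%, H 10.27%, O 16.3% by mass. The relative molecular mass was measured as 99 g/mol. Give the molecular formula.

Assume 100 g: 73.43 g C, 10.27 g H, 16.3 g O.
n(C) = 73.43/12.01 = 6.114, n(H) = 10.27/1.008 = 10.19, n(O) = 16.3/16.00 = 1.019
Divide by the smallest (1.019 mol O): C 6.002, H 10.001, O 1.000
Ratio ≈ 6:10:1, so the empirical formula is C6H10O
Empirical-formula mass = 98.14 g/mol
n = 99 / 98.14 = 1.01 ≈ 1
Molecular formula = empirical formula = C6H10O

C6H10O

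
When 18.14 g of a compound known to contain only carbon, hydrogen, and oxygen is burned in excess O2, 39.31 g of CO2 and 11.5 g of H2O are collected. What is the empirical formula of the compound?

mol C = 39.31 / 44.01 = 0.8932; mass C = 0.8932 × 12.01 = 10.73 g
mol H = 2 × (11.5 / 18.02) = 1.276; mass H = 1.276 × 1.008 = 1.287 g
mass O = 18.14 − (12.01) = 6.126 g → mol O = 0.3829
Divide by the smallest (0.3829 mol O): C 2.333, H 3.334, O 1.000
Scaling by 3: C 7.00, H 10.00, O 3.00 → C7H10O3

C7H10O3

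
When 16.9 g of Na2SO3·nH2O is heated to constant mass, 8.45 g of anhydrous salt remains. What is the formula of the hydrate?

Mass of water lost = 16.9 − 8.45 = 8.45 g → 8.45 / 18.02 = 0.4689 mol H2O
Molar mass of Na2SO3 = 126.05 g/mol → mol Na2SO3 = 8.45 / 126.05 = 0.06704
n = 0.4689 / 0.06704 = 7.00 ≈ 7 → Na2SO3·7H2O

Na2SO3·7H2O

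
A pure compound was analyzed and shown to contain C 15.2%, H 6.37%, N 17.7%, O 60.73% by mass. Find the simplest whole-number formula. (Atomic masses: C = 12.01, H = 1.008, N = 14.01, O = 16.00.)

Assume 100 g: 15.2 g C, 6.37 g H, 17.7 g N, 60.73 g O.
C: 15.2 g ÷ 12.01 g/mol = 1.266 mol
H: 6.37 g ÷ 1.008 g/mol = 6.319 mol
N: 17.7 g ÷ 14.01 g/mol = 1.263 mol
O: 60.73 g ÷ 16.00 g/mol = 3.796 mol
Ratios (÷ 1.263): C 1.002, H 5.002, N 1.000, O 3.004
→ CH5NO3

CH5NO3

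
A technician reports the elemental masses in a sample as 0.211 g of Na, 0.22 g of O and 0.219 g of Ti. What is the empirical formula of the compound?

n(Na) = 0.211/22.99 = 0.009178, n(O) = 0.22/16.00 = 0.01375, n(Ti) = 0.219/47.87 = 0.004575
Ratios (÷ 0.004575): Na 2.006, O 3.006, Ti 1.000
→ Na2O3Ti

Na2O3Ti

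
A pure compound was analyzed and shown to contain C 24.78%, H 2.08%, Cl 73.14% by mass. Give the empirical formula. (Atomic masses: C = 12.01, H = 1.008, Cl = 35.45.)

Assume 100 g: 24.78 g C, 2.08 g H, 73.14 g Cl.
C: 24.78 g ÷ 12.01 g/mol = 2.063 mol
H: 2.08 g ÷ 1.008 g/mol = 2.063 mol
Cl: 73.14 g ÷ 35.45 g/mol = 2.063 mol
Ratios (÷ 2.063): C 1.000, H 1.000, Cl 1.000
Ratio ≈ 1:1:1, so the empirical formula is CHCl

CHCl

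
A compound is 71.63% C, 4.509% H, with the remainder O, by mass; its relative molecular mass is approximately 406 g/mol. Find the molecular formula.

Assume 100 g: 71.63 g C, 4.509 g H, 23.861 g O.
C: 71.63 g ÷ 12.01 g/mol = 5.964 mol
H: 4.509 g ÷ 1.008 g/mol = 4.473 mol
O: 23.861 g ÷ 16.00 g/mol = 1.491 mol
Smallest is O at 1.491 mol; normalising gives C 3.999, H 3.000, O 1.000
Ratio ≈ 4:3:1, so the empirical formula is C4H3O
Empirical-formula mass = 67.06 g/mol
n = 406 / 67.06 = 6.05 ≈ 6
Molecular formula = (C4H3O)×6 = C24H18O6

C24H18O6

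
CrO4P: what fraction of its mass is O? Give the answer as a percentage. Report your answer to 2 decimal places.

Molar mass = 1(52.00) + 4(16.00) + 1(30.97) = 146.970 g/mol
Mass of O per mole = 4 × 16.00 = 64.000 g
% O = 64.000 / 146.970 × 100 = 43.55%

43.55%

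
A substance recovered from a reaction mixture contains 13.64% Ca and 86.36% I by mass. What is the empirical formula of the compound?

Assume 100 g: 13.64 g Ca, 86.36 g I.
Moles — Ca: 13.64 / 40.08 = 0.3403 mol; I: 86.36 / 126.90 = 0.6805 mol
Ratios (÷ 0.3403): Ca 1.000, I 2.000
→ CaI2

CaI2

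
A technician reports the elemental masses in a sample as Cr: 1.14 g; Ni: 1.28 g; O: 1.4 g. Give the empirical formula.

CrNiO4

n(Cr) = 1.14/52.00 = 0.02192, n(Ni) = 1.28/58.69 = 0.02181, n(O) = 1.4/16.00 = 0.0875
Divide by the smallest (0.02181 mol Ni): Cr 1.005, Ni 1.000, O 4.012
Ratio ≈ 1:1:4, so the empirical formula is CrNiO4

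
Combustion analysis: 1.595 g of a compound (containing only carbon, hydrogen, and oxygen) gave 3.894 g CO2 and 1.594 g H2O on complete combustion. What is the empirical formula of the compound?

mol C = 3.894 / 44.01 = 0.08848; mass C = 0.08848 × 12.01 = 1.063 g
mol H = 2 × (1.594 / 18.02) = 0.1769; mass H = 0.1769 × 1.008 = 0.1783 g
mass O = 1.595 − (1.241) = 0.3540 g → mol O = 0.02213
Divide by the smallest (0.02213 mol O): C 3.999, H 7.996, O 1.000
≈ 4:8:1 → C4H8O

C4H8O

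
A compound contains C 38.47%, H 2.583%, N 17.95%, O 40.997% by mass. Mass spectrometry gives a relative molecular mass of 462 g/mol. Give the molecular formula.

C15H12N6O12

Assume 100 g: 38.47 g C, 2.583 g H, 17.95 g N, 40.997 g O.
C: 38.47 g ÷ 12.01 g/mol = 3.203 mol
H: 2.583 g ÷ 1.008 g/mol = 2.562 mol
N: 17.95 g ÷ 14.01 g/mol = 1.281 mol
O: 40.997 g ÷ 16.00 g/mol = 2.562 mol
Ratios (÷ 1.281): C 2.500, H 2.000, N 1.000, O 2.000
Scaling by 2: C 5.00, H 4.00, N 2.00, O 4.00 → C5H4N2O4
Empirical-formula mass = 156.10 g/mol
n = 462 / 156.10 = 2.96 ≈ 3
Molecular formula = (C5H4N2O4)×3 = C15H12N6O12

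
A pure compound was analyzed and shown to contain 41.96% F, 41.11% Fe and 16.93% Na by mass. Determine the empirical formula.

Assume 100 g: 41.96 g F, 41.11 g Fe, 16.93 g Na.
F: 41.96 g ÷ 19.00 g/mol = 2.208 mol
Fe: 41.11 g ÷ 55.85 g/mol = 0.7361 mol
Na: 16.93 g ÷ 22.99 g/mol = 0.7364 mol
Divide by the smallest (0.7361 mol Fe): F 3.000, Fe 1.000, Na 1.000
≈ 3:1:1 → F3FeNa

F3FeNa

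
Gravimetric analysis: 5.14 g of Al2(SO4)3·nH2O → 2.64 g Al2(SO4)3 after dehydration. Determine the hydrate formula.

Mass of water lost = 5.14 − 2.64 = 2.5 g → 2.5 / 18.02 = 0.1387 mol H2O
Molar mass of Al2(SO4)3 = 342.17 g/mol → mol Al2(SO4)3 = 2.64 / 342.17 = 0.007715
n = 0.1387 / 0.007715 = 17.98 ≈ 18 → Al2(SO4)3·18H2O

Al2(SO4)3·18H2O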